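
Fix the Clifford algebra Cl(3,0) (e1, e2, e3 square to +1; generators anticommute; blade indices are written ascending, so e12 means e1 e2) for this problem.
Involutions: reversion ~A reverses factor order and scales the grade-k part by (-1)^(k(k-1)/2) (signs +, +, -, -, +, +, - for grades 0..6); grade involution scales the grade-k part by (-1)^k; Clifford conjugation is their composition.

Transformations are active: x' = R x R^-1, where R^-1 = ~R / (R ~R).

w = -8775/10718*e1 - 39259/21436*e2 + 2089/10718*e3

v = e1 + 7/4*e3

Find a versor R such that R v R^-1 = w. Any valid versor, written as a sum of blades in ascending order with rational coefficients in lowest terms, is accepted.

Here q(v) = q(w) = 65/16; the classical choice R = v + w = 1943/10718*e1 - 39259/21436*e2 + 41691/21436*e3 then realises v -> w under the sandwich.
Answer: 1943/10718*e1 - 39259/21436*e2 + 41691/21436*e3


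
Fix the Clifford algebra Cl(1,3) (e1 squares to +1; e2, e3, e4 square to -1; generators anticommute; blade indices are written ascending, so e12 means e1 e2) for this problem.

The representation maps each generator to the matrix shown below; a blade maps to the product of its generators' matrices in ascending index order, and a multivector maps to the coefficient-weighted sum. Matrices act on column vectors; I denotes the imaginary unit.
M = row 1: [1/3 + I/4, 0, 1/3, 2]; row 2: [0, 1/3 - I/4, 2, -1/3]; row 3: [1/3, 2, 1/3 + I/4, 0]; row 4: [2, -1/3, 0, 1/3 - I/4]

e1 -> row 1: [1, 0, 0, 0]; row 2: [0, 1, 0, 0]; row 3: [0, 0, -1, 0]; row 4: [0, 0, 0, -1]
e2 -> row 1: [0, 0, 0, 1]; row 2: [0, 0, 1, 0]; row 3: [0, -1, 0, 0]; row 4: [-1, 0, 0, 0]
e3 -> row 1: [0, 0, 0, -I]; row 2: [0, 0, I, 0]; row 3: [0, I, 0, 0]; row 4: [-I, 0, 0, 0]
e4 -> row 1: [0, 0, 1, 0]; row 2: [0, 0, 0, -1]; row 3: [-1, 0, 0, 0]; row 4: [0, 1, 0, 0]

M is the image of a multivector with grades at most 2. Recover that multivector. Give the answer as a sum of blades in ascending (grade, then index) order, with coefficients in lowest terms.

Method: the blade images are trace-orthogonal — tr(rho(e_A) rho(e_B)^-1) = 4 if A = B and 0 otherwise — and rho(e_A)^-1 = (e_A)^2 * rho(e_A) with (e_A)^2 = +1 or -1, so the coefficient of e_A in the preimage is (e_A)^2 * tr(M rho(e_A))/4.
Nonzero projections over blades of grade <= 2: 1: (1)^2 = +1, tr(M 1) = 4/3, coefficient 1/3; e12: (e12)^2 = +1, tr(M rho(e12)) = 8, coefficient 2; e14: (e14)^2 = +1, tr(M rho(e14)) = 4/3, coefficient 1/3; e23: (e23)^2 = -1, tr(M rho(e23)) = 1, coefficient -1/4. Every other blade of grade <= 2 projects to 0.
Answer: 1/3 + 2*e12 + 1/3*e14 - 1/4*e23


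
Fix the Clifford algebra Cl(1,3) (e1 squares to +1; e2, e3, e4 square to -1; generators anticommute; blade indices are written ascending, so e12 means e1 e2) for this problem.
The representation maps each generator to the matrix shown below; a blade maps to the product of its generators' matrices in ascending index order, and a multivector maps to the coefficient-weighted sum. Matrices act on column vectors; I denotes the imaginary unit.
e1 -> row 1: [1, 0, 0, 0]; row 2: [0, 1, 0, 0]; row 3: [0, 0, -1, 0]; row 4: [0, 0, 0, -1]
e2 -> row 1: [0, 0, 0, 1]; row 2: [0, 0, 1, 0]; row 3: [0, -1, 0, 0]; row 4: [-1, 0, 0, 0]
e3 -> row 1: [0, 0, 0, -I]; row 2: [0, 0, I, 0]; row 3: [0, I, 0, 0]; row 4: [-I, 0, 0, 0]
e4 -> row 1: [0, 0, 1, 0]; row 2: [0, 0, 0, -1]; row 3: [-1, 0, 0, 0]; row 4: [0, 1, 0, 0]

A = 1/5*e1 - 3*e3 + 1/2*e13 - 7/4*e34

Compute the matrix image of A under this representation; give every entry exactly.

Bivector images (products of the table entries): rho(e13) = rho(e1)rho(e3) = row 1: [0, 0, 0, -I]; row 2: [0, 0, I, 0]; row 3: [0, -I, 0, 0]; row 4: [I, 0, 0, 0]; rho(e34) = rho(e3)rho(e4) = row 1: [0, -I, 0, 0]; row 2: [-I, 0, 0, 0]; row 3: [0, 0, 0, -I]; row 4: [0, 0, -I, 0].
M = (1/5)*rho(e1) + (-3)*rho(e3) + (1/2)*rho(e13) + (-7/4)*rho(e34), summed entrywise:
Answer: row 1: [1/5, 7*I/4, 0, 5*I/2]; row 2: [7*I/4, 1/5, -5*I/2, 0]; row 3: [0, -7*I/2, -1/5, 7*I/4]; row 4: [7*I/2, 0, 7*I/4, -1/5]


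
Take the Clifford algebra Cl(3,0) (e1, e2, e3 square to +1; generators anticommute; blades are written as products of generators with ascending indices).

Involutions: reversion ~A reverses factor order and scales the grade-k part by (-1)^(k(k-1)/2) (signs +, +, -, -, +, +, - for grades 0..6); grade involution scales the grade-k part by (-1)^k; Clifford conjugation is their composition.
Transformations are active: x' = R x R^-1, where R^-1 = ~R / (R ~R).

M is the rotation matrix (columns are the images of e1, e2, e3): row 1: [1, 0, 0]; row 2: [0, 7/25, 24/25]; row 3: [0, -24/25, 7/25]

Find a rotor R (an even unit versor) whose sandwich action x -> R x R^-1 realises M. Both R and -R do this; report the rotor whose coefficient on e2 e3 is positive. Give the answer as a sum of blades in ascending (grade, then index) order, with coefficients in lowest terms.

Method: write R = a + b12*e1 e2 + b13*e1 e3 + b23*e2 e3 with a^2 + b12^2 + b13^2 + b23^2 = 1 (so R^-1 = ~R). Expanding the columns R e_j ~R gives tr M = 4a^2 - 1 and, from the antisymmetric part, M21 - M12 = -4a*b12, M13 - M31 = 4a*b13, M32 - M23 = -4a*b23.
Here tr M = 39/25, so a^2 = (1 + tr M)/4 = 16/25 and a = ±4/5. Taking a = 4/5: M21 - M12 = 0, M13 - M31 = 0, M32 - M23 = -48/25, giving b12 = 0, b13 = 0, b23 = 3/5, i.e. R = 4/5 + 3/5*e2 e3.
Its e2 e3 coefficient is already positive.
Answer: 4/5 + 3/5*e2 e3. Sheet selection: the two-to-one cover makes ±R indistinguishable at the matrix level (trace 39/25), so uniqueness comes from the required sign on e2 e3.


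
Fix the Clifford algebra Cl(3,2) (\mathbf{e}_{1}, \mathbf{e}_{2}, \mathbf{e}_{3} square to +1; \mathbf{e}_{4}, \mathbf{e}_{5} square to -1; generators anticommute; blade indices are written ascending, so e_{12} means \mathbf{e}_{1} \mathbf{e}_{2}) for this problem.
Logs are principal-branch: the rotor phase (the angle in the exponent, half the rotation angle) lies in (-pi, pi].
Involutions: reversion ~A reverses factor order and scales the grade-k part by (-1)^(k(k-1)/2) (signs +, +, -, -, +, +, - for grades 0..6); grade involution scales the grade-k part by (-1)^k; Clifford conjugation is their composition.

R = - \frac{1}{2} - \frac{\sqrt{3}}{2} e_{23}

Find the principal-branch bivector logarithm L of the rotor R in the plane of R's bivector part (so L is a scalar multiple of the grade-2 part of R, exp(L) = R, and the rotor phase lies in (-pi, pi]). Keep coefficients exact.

The scalar part of R is - \frac{1}{2}, so the principal-branch rotor phase is pinned; divide the bivector part by its sine to get the unit plane — L is the phase times that plane.
Concretely: cos(phase) = - \frac{1}{2} gives phase = ±\frac{2 \pi}{3}, and since phase/sin(phase) is even the sign is immaterial: L = (phase/sin(phase)) * <R>_2 = (\frac{4 \sqrt{3} \pi}{9}) * <R>_2.
Answer: - \frac{2 \pi}{3} e_{23}


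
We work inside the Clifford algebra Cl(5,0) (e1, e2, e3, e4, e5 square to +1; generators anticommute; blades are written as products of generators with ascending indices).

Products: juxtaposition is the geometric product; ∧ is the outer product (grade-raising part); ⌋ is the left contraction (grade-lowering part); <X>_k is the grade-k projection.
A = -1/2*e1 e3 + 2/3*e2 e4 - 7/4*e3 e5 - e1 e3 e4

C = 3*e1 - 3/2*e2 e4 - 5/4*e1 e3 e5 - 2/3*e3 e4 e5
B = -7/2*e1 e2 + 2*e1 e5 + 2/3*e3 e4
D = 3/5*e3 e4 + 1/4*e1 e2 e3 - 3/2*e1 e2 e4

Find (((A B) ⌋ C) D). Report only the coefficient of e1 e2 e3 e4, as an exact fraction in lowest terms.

step 1: 2/3*e1 - 7/2*e1 e3 + 2*e1 e4 + 47/36*e2 e3 + e3 e5 - 7/6*e4 e5 + 7/2*e2 e3 e4 - 2*e3 e4 e5 + 49/8*e1 e2 e3 e5 + 4/3*e1 e2 e4 e5
step 2: 2/3 + 5/4*e1 - 7/9*e3 - 2/3*e4 - 35/8*e5 - 5/6*e3 e5
step 3: 2/5*e3 - 7/15*e4 + 29/36*e1 e2 + 5/16*e2 e3 - 15/8*e2 e4 + 2/5*e3 e4 - 1/2*e4 e5 + 1/6*e1 e2 e3 - e1 e2 e4 + 5/24*e1 e2 e5 + 3/4*e1 e3 e4 - 21/8*e3 e4 e5 + 4/3*e1 e2 e3 e4 + 35/32*e1 e2 e3 e5 - 105/16*e1 e2 e4 e5 - 5/4*e1 e2 e3 e4 e5
Answer: 4/3


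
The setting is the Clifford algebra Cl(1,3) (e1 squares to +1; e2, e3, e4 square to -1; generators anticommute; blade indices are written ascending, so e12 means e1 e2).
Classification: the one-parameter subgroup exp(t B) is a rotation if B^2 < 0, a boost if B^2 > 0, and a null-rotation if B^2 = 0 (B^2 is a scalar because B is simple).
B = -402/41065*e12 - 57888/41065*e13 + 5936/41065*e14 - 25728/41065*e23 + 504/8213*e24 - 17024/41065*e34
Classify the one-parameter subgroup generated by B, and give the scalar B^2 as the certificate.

B^2 term by term: the squares give (-402/41065)^2*(e12)^2 + (-57888/41065)^2*(e13)^2 + (5936/41065)^2*(e14)^2 + (-25728/41065)^2*(e23)^2 + (504/8213)^2*(e24)^2 + (-17024/41065)^2*(e34)^2 = 161604/1686334225*(+1) + 3351020544/1686334225*(+1) + 35236096/1686334225*(+1) + 661929984/1686334225*(-1) + 254016/67453369*(-1) + 289816576/1686334225*(-1) = 36/25 (each basis 2-blade squares to minus the product of its generators' squares); cross terms between blades sharing an index anticommute and cancel; the commuting (index-disjoint) pairs give grade-4 terms 2*c*c'*(blade product), which cancel blade by blade — e1234: 13687296/1686334225 + 58351104/337266845 - 305442816/1686334225 = 0 — confirming B is simple. So B^2 = 36/25.
Answer: boost, certificate B^2 = 36/25. Why this suffices: the scalar 36/25 survives any versor conjugation, so its sign alone determines the class however B is presented.


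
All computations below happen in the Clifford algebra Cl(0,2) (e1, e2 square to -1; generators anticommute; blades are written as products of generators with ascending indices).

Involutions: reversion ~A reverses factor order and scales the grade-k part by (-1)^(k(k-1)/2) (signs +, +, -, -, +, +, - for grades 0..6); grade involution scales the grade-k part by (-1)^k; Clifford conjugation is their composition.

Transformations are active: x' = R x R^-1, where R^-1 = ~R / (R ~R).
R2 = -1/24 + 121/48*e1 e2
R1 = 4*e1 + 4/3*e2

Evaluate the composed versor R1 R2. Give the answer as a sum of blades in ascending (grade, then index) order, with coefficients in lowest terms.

Distribute over the terms of R1 (each basis-blade product reordered to ascending indices, repeated generators contracted through their squares):
(4*e1) R2 = -1/6*e1 - 121/12*e2
(4/3*e2) R2 = 121/36*e1 - 1/18*e2
Summing the partial products and collecting blades:
Answer: 115/36*e1 - 365/36*e2


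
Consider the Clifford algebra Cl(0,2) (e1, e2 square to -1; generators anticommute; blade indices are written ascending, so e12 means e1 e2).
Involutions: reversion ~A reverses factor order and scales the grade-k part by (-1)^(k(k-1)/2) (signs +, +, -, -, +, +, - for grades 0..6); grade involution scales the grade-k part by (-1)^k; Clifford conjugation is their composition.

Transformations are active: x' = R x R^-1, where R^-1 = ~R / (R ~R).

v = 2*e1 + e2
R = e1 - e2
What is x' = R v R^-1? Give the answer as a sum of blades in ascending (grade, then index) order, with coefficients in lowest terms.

~R = e1 - e2, and R ~R = -2, so R^-1 = ~R / (-2).
R v = -1 + 3*e12
Answer: -e1 - 2*e2


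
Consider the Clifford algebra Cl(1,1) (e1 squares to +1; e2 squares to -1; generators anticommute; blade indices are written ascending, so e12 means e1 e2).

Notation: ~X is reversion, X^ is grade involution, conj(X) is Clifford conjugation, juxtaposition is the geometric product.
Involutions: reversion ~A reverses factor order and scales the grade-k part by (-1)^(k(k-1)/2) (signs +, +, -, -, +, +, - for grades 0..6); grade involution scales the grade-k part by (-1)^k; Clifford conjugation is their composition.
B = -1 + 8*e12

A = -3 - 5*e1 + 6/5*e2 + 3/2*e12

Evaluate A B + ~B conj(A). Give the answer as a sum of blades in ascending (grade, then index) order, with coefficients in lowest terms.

first term: 15 + 73/5*e1 - 206/5*e2 - 51/2*e12
second term: 15 - 73/5*e1 + 206/5*e2 + 51/2*e12
Answer: 30


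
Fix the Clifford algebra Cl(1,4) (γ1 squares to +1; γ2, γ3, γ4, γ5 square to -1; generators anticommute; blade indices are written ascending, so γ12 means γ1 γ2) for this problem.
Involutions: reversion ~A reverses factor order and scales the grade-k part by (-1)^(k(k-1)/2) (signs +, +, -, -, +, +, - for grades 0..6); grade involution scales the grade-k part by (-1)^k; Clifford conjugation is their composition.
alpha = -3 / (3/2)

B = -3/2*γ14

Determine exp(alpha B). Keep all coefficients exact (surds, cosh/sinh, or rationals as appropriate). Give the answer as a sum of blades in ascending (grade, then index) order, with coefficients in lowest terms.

B^2 = (-3/2)^2*(γ14)^2 = 9/4*(+1) = 9/4 (a basis 2-blade squares to minus the product of its generators' squares).
B^2 = 9/4 — B^2 > 0, so the exponential closes hyperbolically: l = 3/2, alpha*l = -3, so exp(alpha B) = cosh(-3) + (sinh(-3)/(3/2))*B = cosh(3) + (-2*sinh(3)/3)*B.
Answer: cosh(3) + sinh(3)*γ14


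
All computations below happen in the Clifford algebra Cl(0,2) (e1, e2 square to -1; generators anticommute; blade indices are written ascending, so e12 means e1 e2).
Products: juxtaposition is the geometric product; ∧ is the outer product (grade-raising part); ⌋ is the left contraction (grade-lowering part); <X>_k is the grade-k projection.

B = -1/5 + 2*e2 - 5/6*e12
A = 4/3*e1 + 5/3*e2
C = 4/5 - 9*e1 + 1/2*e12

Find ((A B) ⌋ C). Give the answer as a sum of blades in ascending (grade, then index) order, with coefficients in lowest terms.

step 1: -10/3 - 149/90*e1 + 7/9*e2 + 8/3*e12
step 2: -189/10 + 547/18*e1 + 149/180*e2 - 5/3*e12
Answer: -189/10 + 547/18*e1 + 149/180*e2 - 5/3*e12


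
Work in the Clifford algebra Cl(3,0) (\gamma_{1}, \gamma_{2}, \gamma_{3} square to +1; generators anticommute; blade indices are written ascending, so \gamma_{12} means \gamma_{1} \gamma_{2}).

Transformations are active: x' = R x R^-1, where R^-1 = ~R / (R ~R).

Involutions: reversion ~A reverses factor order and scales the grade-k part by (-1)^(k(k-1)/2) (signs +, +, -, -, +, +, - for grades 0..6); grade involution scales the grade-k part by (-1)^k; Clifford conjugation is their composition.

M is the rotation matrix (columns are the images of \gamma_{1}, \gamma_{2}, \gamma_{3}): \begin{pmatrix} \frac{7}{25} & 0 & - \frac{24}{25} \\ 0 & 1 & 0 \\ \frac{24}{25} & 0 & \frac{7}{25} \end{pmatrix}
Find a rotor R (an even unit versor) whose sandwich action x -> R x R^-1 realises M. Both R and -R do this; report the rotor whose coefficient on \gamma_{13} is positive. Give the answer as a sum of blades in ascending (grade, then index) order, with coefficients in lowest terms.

Method: write R = a + b12*\gamma_{12} + b13*\gamma_{13} + b23*\gamma_{23} with a^2 + b12^2 + b13^2 + b23^2 = 1 (so R^-1 = ~R). Expanding the columns R e_j ~R gives tr M = 4a^2 - 1 and, from the antisymmetric part, M21 - M12 = -4a*b12, M13 - M31 = 4a*b13, M32 - M23 = -4a*b23.
Here tr M = \frac{39}{25}, so a^2 = (1 + tr M)/4 = \frac{16}{25} and a = ±\frac{4}{5}. Taking a = \frac{4}{5}: M21 - M12 = 0, M13 - M31 = -\frac{48}{25}, M32 - M23 = 0, giving b12 = 0, b13 = -\frac{3}{5}, b23 = 0, i.e. R = \frac{4}{5} - \frac{3}{5} \gamma_{13}.
Its \gamma_{13} coefficient is negative, so report the other preimage -R.
Answer: -\frac{4}{5} + \frac{3}{5} \gamma_{13}. Uniqueness: Spin(3) -> SO(3) maps R and -R to the same rotation of trace \frac{39}{25}; fixing the sign of the \gamma_{13} coefficient removes the ambiguity.


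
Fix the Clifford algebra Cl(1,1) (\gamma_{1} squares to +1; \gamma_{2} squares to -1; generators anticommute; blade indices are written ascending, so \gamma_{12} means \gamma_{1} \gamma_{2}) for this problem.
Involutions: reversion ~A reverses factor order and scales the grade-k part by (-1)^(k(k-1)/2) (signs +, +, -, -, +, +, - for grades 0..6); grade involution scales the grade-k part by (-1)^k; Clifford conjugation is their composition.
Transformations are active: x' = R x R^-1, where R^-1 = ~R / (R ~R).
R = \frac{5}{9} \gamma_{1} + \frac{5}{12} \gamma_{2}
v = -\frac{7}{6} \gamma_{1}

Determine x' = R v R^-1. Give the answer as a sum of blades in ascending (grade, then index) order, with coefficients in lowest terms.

~R = \frac{5}{9} \gamma_{1} + \frac{5}{12} \gamma_{2}, and R ~R = \frac{175}{1296}, so R^-1 = ~R / (\frac{175}{1296}).
R v = -\frac{35}{54} + \frac{35}{72} \gamma_{12}
Answer: -\frac{25}{6} \gamma_{1} - 4 \gamma_{2}


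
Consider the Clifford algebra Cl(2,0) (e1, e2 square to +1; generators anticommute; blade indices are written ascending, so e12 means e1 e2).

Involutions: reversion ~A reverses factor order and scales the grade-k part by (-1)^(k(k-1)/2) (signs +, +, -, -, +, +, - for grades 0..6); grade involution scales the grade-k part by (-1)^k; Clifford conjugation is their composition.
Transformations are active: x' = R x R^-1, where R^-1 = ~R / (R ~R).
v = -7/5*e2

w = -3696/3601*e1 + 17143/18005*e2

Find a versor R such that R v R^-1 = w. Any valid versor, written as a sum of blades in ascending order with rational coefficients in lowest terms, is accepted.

Construction: equal norms (both 49/25) license R = v + w = -3696/3601*e1 - 8064/18005*e2 — nothing changes along that direction, while (v - w)/2 changes sign, so v maps onto w.
Answer: -3696/3601*e1 - 8064/18005*e2


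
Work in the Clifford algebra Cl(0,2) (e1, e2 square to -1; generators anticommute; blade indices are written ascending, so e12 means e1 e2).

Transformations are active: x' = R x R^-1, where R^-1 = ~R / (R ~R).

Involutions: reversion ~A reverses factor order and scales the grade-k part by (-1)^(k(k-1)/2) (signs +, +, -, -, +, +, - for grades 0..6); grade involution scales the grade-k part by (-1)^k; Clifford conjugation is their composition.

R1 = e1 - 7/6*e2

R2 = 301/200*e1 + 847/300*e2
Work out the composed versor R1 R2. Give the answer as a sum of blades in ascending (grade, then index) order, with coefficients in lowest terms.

Distribute over the terms of R1 (each basis-blade product reordered to ascending indices, repeated generators contracted through their squares):
(e1) R2 = -301/200 + 847/300*e12
(-7/6*e2) R2 = 5929/1800 + 2107/1200*e12
Summing the partial products and collecting blades:
Answer: 161/90 + 1099/240*e12


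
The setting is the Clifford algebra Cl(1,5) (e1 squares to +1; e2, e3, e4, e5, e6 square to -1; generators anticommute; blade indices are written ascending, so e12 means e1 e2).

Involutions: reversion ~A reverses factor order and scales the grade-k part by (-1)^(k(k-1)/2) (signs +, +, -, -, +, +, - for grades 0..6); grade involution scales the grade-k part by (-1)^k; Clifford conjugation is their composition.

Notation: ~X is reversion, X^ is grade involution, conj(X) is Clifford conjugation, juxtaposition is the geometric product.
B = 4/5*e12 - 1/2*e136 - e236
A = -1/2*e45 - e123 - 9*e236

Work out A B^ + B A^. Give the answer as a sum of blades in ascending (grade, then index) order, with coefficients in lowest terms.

first term: -9 - 4/5*e3 - 9/2*e12 + e16 + 1/2*e26 - 36/5*e136 - 2/5*e1245 - 1/4*e13456 - 1/2*e23456
second term: -9 + 4/5*e3 + 9/2*e12 - e16 - 1/2*e26 - 36/5*e136 - 2/5*e1245 + 1/4*e13456 + 1/2*e23456
Answer: -18 - 72/5*e136 - 4/5*e1245


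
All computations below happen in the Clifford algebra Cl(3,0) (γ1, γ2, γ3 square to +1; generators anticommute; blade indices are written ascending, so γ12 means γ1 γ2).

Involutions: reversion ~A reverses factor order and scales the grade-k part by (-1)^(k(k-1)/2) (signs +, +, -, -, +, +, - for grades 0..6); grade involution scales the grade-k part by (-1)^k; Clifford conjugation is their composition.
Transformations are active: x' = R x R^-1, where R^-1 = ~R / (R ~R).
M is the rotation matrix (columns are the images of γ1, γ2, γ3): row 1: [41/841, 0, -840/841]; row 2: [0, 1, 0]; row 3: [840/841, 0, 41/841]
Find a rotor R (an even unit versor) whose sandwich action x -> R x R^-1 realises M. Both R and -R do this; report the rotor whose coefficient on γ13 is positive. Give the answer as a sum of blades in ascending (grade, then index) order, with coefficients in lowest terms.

Method: write R = a + b12*γ12 + b13*γ13 + b23*γ23 with a^2 + b12^2 + b13^2 + b23^2 = 1 (so R^-1 = ~R). Expanding the columns R e_j ~R gives tr M = 4a^2 - 1 and, from the antisymmetric part, M21 - M12 = -4a*b12, M13 - M31 = 4a*b13, M32 - M23 = -4a*b23.
Here tr M = 923/841, so a^2 = (1 + tr M)/4 = 441/841 and a = ±21/29. Taking a = 21/29: M21 - M12 = 0, M13 - M31 = -1680/841, M32 - M23 = 0, giving b12 = 0, b13 = -20/29, b23 = 0, i.e. R = 21/29 - 20/29*γ13.
Its γ13 coefficient is negative, so report the other preimage -R.
Answer: -21/29 + 20/29*γ13. Note: both R and -R realise this M (trace 923/841); the covering map identifies them, and the γ13-coefficient sign is the tie-breaker.


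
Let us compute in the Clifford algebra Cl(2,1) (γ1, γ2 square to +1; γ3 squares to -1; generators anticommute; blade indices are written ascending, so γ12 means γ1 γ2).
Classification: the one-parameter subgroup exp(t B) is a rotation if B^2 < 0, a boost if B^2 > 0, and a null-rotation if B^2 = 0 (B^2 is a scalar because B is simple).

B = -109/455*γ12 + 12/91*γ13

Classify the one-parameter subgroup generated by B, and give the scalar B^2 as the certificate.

B^2 term by term: the squares give (-109/455)^2*(γ12)^2 + (12/91)^2*(γ13)^2 = 11881/207025*(-1) + 144/8281*(+1) = -1/25 (each basis 2-blade squares to minus the product of its generators' squares); cross terms between blades sharing an index anticommute and cancel. So B^2 = -1/25.
Answer: rotation, certificate B^2 = -1/25. The invariant at work: B^2 = -1/25 is unchanged by conjugation, hence its sign classifies the subgroup whatever basis B is written in.


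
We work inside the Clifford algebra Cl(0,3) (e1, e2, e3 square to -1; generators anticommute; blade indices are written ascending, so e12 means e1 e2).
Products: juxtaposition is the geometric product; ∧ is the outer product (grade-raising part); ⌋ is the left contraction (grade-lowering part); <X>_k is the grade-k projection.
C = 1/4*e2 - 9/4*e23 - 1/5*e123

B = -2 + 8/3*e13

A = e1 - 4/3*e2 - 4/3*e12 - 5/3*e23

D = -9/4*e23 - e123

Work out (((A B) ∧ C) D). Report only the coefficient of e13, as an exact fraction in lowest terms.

step 1: -2*e1 + 8/3*e2 - 8/3*e3 + 64/9*e12 - 2/9*e23 + 32/9*e123
step 2: -1/2*e12 + 2/3*e23 + 9/2*e123
step 3: -3 + 259/24*e1 - 1/2*e3 - 9/8*e13
Answer: -9/8


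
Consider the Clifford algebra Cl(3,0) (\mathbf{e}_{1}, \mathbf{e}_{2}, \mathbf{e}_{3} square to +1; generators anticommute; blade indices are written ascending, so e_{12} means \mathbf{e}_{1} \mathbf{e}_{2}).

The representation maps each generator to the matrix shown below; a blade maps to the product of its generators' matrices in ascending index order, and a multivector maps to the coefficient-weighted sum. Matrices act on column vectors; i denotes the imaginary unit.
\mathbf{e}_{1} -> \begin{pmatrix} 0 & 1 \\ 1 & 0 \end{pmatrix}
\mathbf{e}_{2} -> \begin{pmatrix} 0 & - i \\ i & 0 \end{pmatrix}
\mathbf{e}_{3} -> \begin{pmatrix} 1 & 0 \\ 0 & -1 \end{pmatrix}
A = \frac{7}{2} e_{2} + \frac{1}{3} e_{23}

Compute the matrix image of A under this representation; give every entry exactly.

Bivector images (products of the table entries): rho(e_{23}) = rho(\mathbf{e}_{2})rho(\mathbf{e}_{3}) = \begin{pmatrix} 0 & i \\ i & 0 \end{pmatrix}.
M = (\frac{7}{2})*rho(e_{2}) + (\frac{1}{3})*rho(e_{23}), summed entrywise:
Answer: \begin{pmatrix} 0 & - \frac{19 i}{6} \\ \frac{23 i}{6} & 0 \end{pmatrix}


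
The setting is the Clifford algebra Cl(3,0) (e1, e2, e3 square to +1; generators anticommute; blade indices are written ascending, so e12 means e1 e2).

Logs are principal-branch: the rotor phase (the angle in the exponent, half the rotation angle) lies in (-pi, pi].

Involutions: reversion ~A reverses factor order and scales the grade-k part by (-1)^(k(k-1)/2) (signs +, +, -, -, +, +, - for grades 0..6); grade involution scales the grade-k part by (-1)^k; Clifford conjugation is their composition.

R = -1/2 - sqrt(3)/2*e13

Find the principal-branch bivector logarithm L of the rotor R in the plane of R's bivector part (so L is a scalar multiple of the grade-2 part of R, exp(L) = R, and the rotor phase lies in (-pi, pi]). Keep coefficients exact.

The scalar part of R is -1/2, which fixes the principal-branch rotor phase; the unit plane is then the bivector part divided by the sine of that phase, and L is that plane scaled by the phase.
Concretely: cos(phase) = -1/2 gives phase = ±2*pi/3, and since phase/sin(phase) is even the sign is immaterial: L = (phase/sin(phase)) * <R>_2 = (4*sqrt(3)*pi/9) * <R>_2.
Answer: -2*pi/3*e13


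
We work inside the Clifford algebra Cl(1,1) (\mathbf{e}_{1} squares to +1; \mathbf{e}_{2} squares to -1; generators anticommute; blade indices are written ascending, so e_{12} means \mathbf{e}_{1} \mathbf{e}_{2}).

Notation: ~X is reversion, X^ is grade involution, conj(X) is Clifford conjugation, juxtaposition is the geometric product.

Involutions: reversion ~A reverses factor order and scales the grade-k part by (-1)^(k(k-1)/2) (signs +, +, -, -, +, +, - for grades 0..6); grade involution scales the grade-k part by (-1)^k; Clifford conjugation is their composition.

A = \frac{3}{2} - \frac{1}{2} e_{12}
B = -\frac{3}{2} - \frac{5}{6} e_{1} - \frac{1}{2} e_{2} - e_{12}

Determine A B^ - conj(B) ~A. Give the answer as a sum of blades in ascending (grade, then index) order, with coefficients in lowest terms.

first term: -\frac{7}{4} + \frac{3}{2} e_{1} + \frac{7}{6} e_{2} - \frac{3}{4} e_{12}
second term: -\frac{7}{4} + \frac{3}{2} e_{1} + \frac{7}{6} e_{2} + \frac{3}{4} e_{12}
Answer: -\frac{3}{2} e_{12}


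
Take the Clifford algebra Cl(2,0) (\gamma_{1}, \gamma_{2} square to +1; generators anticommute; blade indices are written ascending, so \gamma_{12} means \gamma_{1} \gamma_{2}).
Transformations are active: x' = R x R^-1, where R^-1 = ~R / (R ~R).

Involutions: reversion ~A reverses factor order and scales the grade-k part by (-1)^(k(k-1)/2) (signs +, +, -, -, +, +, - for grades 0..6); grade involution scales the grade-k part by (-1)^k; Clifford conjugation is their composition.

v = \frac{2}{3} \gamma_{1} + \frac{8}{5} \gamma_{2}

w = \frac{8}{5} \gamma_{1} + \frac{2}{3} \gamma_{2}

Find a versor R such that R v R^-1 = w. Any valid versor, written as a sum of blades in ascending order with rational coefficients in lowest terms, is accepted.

Take R = v + w = \frac{34}{15} \gamma_{1} + \frac{34}{15} \gamma_{2}. Because q(v) = q(w) = \frac{676}{225}, conjugation by R sends v exactly to w.
Answer: \frac{34}{15} \gamma_{1} + \frac{34}{15} \gamma_{2}


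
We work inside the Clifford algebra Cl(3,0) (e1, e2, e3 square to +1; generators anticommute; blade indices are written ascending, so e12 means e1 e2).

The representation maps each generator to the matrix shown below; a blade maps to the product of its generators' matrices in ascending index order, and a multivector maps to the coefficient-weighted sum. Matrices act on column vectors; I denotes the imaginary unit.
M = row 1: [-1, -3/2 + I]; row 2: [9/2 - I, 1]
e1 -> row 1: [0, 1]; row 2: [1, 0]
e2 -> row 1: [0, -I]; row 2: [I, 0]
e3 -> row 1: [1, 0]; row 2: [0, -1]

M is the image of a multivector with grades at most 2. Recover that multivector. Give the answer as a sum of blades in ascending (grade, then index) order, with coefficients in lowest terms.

Method: 1, rho(e1), rho(e2), rho(e3) form a trace-orthogonal basis of the 2x2 complex matrices (tr(X Y) = 2 if X = Y, else 0), so M = m0*1 + m1*rho(e1) + m2*rho(e2) + m3*rho(e3) with m0 = tr(M)/2 = 0, m1 = tr(M rho(e1))/2 = 3/2, m2 = tr(M rho(e2))/2 = -1 - 3*I, m3 = tr(M rho(e3))/2 = -1.
Multiplying table entries, the bivector images are rho(e12) = I*rho(e3), rho(e13) = -I*rho(e2), rho(e23) = I*rho(e1); with real blade coefficients the real parts of m0..m3 are the coefficients of 1, e1, e2, e3 and the imaginary parts give the bivectors (e23: Im m1, e13: -Im m2, e12: Im m3).
Answer: 3/2*e1 - e2 - e3 + 3*e13


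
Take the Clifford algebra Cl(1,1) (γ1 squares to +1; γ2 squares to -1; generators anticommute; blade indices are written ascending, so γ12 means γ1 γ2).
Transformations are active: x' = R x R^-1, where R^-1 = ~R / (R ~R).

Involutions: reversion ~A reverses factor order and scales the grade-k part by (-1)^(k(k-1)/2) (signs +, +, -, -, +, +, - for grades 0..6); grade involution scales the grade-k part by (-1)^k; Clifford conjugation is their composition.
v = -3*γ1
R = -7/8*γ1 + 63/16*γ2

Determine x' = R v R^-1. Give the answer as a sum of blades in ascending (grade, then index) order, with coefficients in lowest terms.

~R = -7/8*γ1 + 63/16*γ2, and R ~R = -3773/256, so R^-1 = ~R / (-3773/256).
R v = 21/8 + 189/16*γ12
Answer: 255/77*γ1 - 108/77*γ2


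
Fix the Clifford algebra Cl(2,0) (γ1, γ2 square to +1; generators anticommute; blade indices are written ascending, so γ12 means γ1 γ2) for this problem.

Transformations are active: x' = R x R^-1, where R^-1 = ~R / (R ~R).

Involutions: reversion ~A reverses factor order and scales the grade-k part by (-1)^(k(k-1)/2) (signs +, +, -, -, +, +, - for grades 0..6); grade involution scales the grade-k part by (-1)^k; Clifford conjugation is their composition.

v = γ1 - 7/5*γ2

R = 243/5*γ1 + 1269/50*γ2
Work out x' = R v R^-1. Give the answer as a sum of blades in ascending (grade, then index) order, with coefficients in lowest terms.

~R = 243/5*γ1 + 1269/50*γ2, and R ~R = 7515261/2500, so R^-1 = ~R / (7515261/2500).
R v = 3267/250 - 4671/50*γ12
Answer: -5953/10309*γ1 + 83537/51545*γ2


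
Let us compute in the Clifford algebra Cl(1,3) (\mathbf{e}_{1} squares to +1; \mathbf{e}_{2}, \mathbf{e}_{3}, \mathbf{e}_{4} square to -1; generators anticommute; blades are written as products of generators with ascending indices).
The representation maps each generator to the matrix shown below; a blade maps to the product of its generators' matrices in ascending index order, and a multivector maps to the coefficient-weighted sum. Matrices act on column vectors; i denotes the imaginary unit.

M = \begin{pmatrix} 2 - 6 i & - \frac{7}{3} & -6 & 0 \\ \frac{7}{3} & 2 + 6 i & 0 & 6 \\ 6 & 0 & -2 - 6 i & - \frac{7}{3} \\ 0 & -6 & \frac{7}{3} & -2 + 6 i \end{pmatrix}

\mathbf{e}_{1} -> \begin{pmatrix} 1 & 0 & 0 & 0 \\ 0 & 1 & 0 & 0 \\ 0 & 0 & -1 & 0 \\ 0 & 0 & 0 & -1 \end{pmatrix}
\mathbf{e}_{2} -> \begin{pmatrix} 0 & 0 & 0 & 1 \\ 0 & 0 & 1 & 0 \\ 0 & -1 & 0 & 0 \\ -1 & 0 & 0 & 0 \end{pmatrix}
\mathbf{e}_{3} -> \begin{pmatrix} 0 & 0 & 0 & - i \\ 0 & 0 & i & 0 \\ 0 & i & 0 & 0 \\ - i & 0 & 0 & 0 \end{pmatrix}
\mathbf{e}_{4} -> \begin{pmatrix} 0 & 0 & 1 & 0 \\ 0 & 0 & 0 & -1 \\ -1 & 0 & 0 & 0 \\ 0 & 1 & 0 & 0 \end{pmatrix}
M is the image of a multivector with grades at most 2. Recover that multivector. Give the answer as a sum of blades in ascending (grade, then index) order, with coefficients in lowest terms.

Method: the blade images are trace-orthogonal — tr(rho(e_A) rho(e_B)^-1) = 4 if A = B and 0 otherwise — and rho(e_A)^-1 = (e_A)^2 * rho(e_A) with (e_A)^2 = +1 or -1, so the coefficient of e_A in the preimage is (e_A)^2 * tr(M rho(e_A))/4.
Nonzero projections over blades of grade <= 2: e_{1}: (e_{1})^2 = +1, tr(M rho(e_{1})) = 8, coefficient 2; e_{4}: (e_{4})^2 = -1, tr(M rho(e_{4})) = 24, coefficient -6; e_{2} e_{3}: (e_{2} e_{3})^2 = -1, tr(M rho(e_{2} e_{3})) = -24, coefficient 6; e_{2} e_{4}: (e_{2} e_{4})^2 = -1, tr(M rho(e_{2} e_{4})) = \frac{28}{3}, coefficient -\frac{7}{3}. Every other blade of grade <= 2 projects to 0.
Answer: 2 e_{1} - 6 e_{4} + 6 e_{2} e_{3} - \frac{7}{3} e_{2} e_{4}


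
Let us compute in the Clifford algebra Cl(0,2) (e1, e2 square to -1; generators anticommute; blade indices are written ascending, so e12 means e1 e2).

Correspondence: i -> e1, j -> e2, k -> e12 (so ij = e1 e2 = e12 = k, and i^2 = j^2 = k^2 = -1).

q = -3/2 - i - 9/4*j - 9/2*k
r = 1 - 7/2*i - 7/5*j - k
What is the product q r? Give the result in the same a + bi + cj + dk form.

In blades: q = -3/2 - e1 - 9/4*e2 - 9/2*e12, r = 1 - 7/2*e1 - 7/5*e2 - e12.
Distribute q over r term by term (generator squares from the signature, products reordered to ascending indices): (-3/2)*r = -3/2 + 21/4*e1 + 21/10*e2 + 3/2*e12; (-e1)*r = -7/2 - e1 - e2 + 7/5*e12; (-9/4*e2)*r = -63/20 + 9/4*e1 - 9/4*e2 - 63/8*e12; (-9/2*e12)*r = -9/2 - 63/10*e1 + 63/4*e2 - 9/2*e12.
Sum: -253/20 + 1/5*e1 + 73/5*e2 - 379/40*e12; translating back through the correspondence:
Answer: -253/20 + 1/5*i + 73/5*j - 379/40*k


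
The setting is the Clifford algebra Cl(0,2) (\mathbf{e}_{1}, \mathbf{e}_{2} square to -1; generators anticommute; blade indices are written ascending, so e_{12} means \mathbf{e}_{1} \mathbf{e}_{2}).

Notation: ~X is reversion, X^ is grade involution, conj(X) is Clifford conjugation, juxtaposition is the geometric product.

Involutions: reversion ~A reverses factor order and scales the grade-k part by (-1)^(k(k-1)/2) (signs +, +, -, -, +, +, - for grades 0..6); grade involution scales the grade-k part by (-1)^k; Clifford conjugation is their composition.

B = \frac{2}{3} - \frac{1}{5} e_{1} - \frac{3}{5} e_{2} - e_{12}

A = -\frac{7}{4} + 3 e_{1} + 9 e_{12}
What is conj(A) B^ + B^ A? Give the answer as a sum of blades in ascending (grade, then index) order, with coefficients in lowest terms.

first term: -\frac{287}{30} + \frac{61}{20} e_{1} - \frac{117}{20} e_{2} - \frac{121}{20} e_{12}
second term: \frac{217}{30} + \frac{141}{20} e_{1} - \frac{117}{20} e_{2} + \frac{119}{20} e_{12}
Answer: -\frac{7}{3} + \frac{101}{10} e_{1} - \frac{117}{10} e_{2} - \frac{1}{10} e_{12}


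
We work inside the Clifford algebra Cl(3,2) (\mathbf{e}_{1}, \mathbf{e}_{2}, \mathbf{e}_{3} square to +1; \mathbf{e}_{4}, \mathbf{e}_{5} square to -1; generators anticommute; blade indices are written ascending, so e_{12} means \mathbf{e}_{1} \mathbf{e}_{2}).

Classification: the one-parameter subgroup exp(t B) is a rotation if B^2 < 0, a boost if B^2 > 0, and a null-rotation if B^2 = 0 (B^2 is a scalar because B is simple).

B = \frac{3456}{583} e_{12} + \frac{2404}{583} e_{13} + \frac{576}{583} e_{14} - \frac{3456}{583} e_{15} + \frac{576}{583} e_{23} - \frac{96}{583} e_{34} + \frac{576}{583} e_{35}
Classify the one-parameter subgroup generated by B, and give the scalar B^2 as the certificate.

B^2 term by term: the squares give (\frac{3456}{583})^2*(e_{12})^2 + (\frac{2404}{583})^2*(e_{13})^2 + (\frac{576}{583})^2*(e_{14})^2 + (-\frac{3456}{583})^2*(e_{15})^2 + (\frac{576}{583})^2*(e_{23})^2 + (-\frac{96}{583})^2*(e_{34})^2 + (\frac{576}{583})^2*(e_{35})^2 = \frac{11943936}{339889}*(-1) + \frac{5779216}{339889}*(-1) + \frac{331776}{339889}*(+1) + \frac{11943936}{339889}*(+1) + \frac{331776}{339889}*(-1) + \frac{9216}{339889}*(+1) + \frac{331776}{339889}*(+1) = -16 (each basis 2-blade squares to minus the product of its generators' squares); cross terms between blades sharing an index anticommute and cancel; the commuting (index-disjoint) pairs give grade-4 terms 2*c*c'*(blade product), which cancel blade by blade — e_{1234}: -\frac{663552}{339889} + \frac{663552}{339889} = 0; e_{1235}: \frac{3981312}{339889} - \frac{3981312}{339889} = 0; e_{1345}: -\frac{663552}{339889} + \frac{663552}{339889} = 0 — confirming B is simple. So B^2 = -16.
Answer: rotation, certificate B^2 = -16. The class reads off the invariant scalar -16 directly.


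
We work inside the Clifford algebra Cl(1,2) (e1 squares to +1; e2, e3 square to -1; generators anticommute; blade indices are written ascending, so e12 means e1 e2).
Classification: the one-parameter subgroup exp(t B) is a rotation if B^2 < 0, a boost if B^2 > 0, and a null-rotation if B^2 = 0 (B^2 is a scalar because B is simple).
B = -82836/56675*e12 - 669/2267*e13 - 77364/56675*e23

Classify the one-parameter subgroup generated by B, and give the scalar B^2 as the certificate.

B^2 term by term: the squares give (-82836/56675)^2*(e12)^2 + (-669/2267)^2*(e13)^2 + (-77364/56675)^2*(e23)^2 = 6861802896/3212055625*(+1) + 447561/5139289*(+1) + 5985188496/3212055625*(-1) = 9/25 (each basis 2-blade squares to minus the product of its generators' squares); cross terms between blades sharing an index anticommute and cancel. So B^2 = 9/25.
Answer: boost, certificate B^2 = 9/25. Because 9/25 is invariant under every versor sandwich, the classification follows from its sign alone.


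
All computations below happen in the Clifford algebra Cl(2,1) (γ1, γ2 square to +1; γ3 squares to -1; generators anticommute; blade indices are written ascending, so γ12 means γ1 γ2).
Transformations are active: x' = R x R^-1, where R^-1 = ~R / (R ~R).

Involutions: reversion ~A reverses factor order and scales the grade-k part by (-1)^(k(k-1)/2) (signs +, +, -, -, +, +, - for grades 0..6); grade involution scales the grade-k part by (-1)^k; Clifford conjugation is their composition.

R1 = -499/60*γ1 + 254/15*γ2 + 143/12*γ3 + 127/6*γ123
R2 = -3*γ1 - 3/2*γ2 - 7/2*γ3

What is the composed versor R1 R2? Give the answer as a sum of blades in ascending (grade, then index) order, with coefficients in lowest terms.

Distribute over the terms of R2 (each basis-blade product reordered to ascending indices, repeated generators contracted through their squares):
R1 (-3*γ1) = 499/20 + 254/5*γ12 + 143/4*γ13 - 127/2*γ23
R1 (-3/2*γ2) = -127/5 + 499/40*γ12 + 127/4*γ13 + 143/8*γ23
R1 (-7/2*γ3) = 1001/24 + 889/12*γ12 + 3493/120*γ13 - 889/15*γ23
Summing the partial products and collecting blades:
Answer: 4951/120 + 16483/120*γ12 + 11593/120*γ13 - 12587/120*γ23


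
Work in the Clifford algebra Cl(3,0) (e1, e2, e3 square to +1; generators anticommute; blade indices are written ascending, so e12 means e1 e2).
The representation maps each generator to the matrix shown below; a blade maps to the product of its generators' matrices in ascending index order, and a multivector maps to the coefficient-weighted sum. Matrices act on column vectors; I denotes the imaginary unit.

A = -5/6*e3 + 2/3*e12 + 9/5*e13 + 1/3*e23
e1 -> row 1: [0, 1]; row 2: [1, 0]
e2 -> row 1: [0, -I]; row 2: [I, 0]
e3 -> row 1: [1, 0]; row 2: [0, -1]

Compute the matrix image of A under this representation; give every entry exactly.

Bivector images (products of the table entries): rho(e12) = rho(e1)rho(e2) = row 1: [I, 0]; row 2: [0, -I]; rho(e13) = rho(e1)rho(e3) = row 1: [0, -1]; row 2: [1, 0]; rho(e23) = rho(e2)rho(e3) = row 1: [0, I]; row 2: [I, 0].
M = (-5/6)*rho(e3) + (2/3)*rho(e12) + (9/5)*rho(e13) + (1/3)*rho(e23), summed entrywise:
Answer: row 1: [-5/6 + 2*I/3, -9/5 + I/3]; row 2: [9/5 + I/3, 5/6 - 2*I/3]


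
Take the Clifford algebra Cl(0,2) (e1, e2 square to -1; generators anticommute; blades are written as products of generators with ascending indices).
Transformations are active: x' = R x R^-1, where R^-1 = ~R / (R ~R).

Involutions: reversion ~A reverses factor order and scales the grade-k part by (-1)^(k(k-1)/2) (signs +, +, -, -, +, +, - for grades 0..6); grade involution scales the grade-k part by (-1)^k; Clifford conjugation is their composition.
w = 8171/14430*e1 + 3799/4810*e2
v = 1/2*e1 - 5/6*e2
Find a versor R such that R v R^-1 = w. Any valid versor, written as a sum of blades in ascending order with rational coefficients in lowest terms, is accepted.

Equal squares first: v^2 = w^2 = -17/18. Then v + w = 7693/7215*e1 - 314/7215*e2 is a versor taking v to w, provided it is invertible.
Answer: 7693/7215*e1 - 314/7215*e2


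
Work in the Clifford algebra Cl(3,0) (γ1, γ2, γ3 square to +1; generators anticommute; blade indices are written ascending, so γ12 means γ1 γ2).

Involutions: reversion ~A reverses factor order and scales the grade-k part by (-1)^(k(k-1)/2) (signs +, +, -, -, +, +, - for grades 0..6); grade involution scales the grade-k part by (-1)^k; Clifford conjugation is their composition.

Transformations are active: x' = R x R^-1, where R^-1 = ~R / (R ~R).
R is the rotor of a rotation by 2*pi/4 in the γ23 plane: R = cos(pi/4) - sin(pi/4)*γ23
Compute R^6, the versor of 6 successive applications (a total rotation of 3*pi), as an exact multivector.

Because a rotor carries half the rotation angle, composing 6 copies of this γ23-plane rotor multiplies the phase: 6*(pi/4) = 3*pi/2, hence R^6 = cos(3*pi/2) - sin(3*pi/2)*γ23.
cos(3*pi/2) = 0 and sin(3*pi/2) = -1, so R^6 = γ23. The net rotation is 1*pi (after discarding 1 full turn, each of which contributes a factor -1 to the rotor); the rotor keeps the half-angle phase exactly.
Answer: γ23
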